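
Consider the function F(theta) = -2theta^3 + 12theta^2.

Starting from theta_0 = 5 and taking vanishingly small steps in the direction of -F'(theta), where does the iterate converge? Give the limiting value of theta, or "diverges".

F'(theta) = -6theta(theta - 4), so F'(5) = -30.
Gradient descent moves in the -F' direction, i.e. theta is increasing.
There is no critical point above theta=5, and F' keeps the same sign, so the iterate runs off to +∞.

diverges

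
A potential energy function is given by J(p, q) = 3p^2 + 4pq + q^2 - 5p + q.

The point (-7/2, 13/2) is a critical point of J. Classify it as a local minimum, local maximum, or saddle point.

The Hessian of J is constant: H = [[6, 4], [4, 2]].
det(H) = 6·2 − 4² = -4.
Since det(H) < 0, H is indefinite and the critical point is a saddle point.

saddle point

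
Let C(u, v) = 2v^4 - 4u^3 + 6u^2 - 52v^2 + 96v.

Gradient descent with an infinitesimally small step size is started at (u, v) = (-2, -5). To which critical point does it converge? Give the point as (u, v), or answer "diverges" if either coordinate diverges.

C is separable, so gradient descent decouples: u follows -∂C/∂u, v follows -∂C/∂v.
∂C/∂u = -12u(u - 1); at u=-2 this is -72, so u increases.
∂C/∂v = 8(v - 3)(v - 1)(v + 4); at v=-5 this is -384, so v increases.
u converges to its nearest critical value 0 (a local min of the u-part); v converges to -4. The iterate converges to (0, -4).

(0, -4)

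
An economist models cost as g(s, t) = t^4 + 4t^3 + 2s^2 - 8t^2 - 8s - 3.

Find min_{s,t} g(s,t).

g(s,t) separates as P(s) + Q(t) − 3, so its minimum is min P + min Q − 3.
P'(s) = 4s - 8 vanishes at s ∈ {2}; Q'(t) = 4t(t - 1)(t + 4) vanishes at t ∈ {-4, 0, 1}.
Local minima of P (where P''>0): P(2)=-8. Local minima of Q: Q(-4)=-128, Q(1)=-3.
So the global minimum of g is P(2) + Q(-4) − 3 = -8 − 128 − 3 = -139, attained at (2, -4).

-139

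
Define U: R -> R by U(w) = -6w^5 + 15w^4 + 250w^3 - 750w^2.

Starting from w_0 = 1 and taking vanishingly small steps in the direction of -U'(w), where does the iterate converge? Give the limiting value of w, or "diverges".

2

U'(w) = -30w(w - 5)(w - 2)(w + 5), so U'(1) = -720.
Gradient descent moves in the -U' direction, i.e. w is increasing.
The nearest critical point in that direction is w = 2, where U'' = 1260 > 0 (a local minimum). The iterate converges there.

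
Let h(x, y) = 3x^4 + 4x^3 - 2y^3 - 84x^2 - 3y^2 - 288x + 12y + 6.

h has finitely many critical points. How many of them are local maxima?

h separates as a function of x plus a function of y, so ∇h=0 decouples.
∂h/∂x = 12(x - 4)(x + 2)(x + 3) = 0 at x ∈ {-3, -2, 4}; ∂h/∂y = -6(y - 1)(y + 2) = 0 at y ∈ {-2, 1}.
The Hessian is diagonal: diag(h_xx, h_yy). Second derivatives: h_xx(-3)=84, h_xx(-2)=-72, h_xx(4)=504; h_yy(-2)=18, h_yy(1)=-18.
Local maxima occur where both diagonal entries negative: (-2, 1). Count: 1.

1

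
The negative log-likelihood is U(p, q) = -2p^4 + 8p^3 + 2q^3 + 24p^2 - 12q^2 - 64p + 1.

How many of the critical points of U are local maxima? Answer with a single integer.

2

U separates as a function of p plus a function of q, so ∇U=0 decouples.
∂U/∂p = -8(p - 4)(p - 1)(p + 2) = 0 at p ∈ {-2, 1, 4}; ∂U/∂q = 6q(q - 4) = 0 at q ∈ {0, 4}.
The Hessian is diagonal: diag(U_pp, U_qq). Second derivatives: U_pp(-2)=-144, U_pp(1)=72, U_pp(4)=-144; U_qq(0)=-24, U_qq(4)=24.
Local maxima occur where both diagonal entries negative: (-2, 0), (4, 0). Count: 2.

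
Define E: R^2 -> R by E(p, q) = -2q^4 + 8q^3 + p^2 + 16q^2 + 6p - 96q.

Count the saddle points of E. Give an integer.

E separates as a function of p plus a function of q, so ∇E=0 decouples.
∂E/∂p = 2(p + 3) = 0 at p ∈ {-3}; ∂E/∂q = -8(q - 3)(q - 2)(q + 2) = 0 at q ∈ {-2, 2, 3}.
The Hessian is diagonal: diag(E_pp, E_qq). Second derivatives: E_pp(-3)=2; E_qq(-2)=-160, E_qq(2)=32, E_qq(3)=-40.
Saddle points occur where the two diagonal entries have opposite signs: (-3, -2), (-3, 3). Count: 2.

2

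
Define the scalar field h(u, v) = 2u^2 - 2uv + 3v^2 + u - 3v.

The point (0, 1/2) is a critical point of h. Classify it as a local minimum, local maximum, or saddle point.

local minimum

The Hessian of h is constant: H = [[4, -2], [-2, 6]].
det(H) = 4·6 − (-2)² = 20.
det(H) > 0 and tr(H) = 10 > 0, so H is positive definite and the point is a local minimum.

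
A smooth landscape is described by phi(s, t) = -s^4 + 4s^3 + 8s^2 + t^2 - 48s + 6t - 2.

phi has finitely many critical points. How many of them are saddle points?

2

phi separates as a function of s plus a function of t, so ∇phi=0 decouples.
∂phi/∂s = -4(s - 3)(s - 2)(s + 2) = 0 at s ∈ {-2, 2, 3}; ∂phi/∂t = 2(t + 3) = 0 at t ∈ {-3}.
The Hessian is diagonal: diag(phi_ss, phi_tt). Second derivatives: phi_ss(-2)=-80, phi_ss(2)=16, phi_ss(3)=-20; phi_tt(-3)=2.
Saddle points occur where the two diagonal entries have opposite signs: (-2, -3), (3, -3). Count: 2.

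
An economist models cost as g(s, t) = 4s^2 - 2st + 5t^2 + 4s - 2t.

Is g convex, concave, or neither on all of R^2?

g is quadratic, so its Hessian is the constant matrix H = [[8, -2], [-2, 10]].
det(H) = 76, tr(H) = 18.
det(H) > 0 and tr(H) > 0, so H is positive definite everywhere: convex.

convex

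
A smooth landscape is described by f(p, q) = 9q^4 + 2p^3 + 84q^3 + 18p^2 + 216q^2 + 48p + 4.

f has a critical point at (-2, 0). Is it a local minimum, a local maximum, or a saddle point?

The mixed partial ∂²f/∂p∂q is 0, so the Hessian at any point is diag(f_pp, f_qq) = diag(12(p + 3), 36(3q^2 + 14q + 12)).
At (-2, 0): H = diag(12, 432).
Both eigenvalues are positive, so H is positive definite: a local minimum.

local minimum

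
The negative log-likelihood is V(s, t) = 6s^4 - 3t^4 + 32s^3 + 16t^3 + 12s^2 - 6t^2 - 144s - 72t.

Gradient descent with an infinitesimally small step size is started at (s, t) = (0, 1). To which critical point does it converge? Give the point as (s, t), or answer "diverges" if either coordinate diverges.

(1, 2)

V is separable, so gradient descent decouples: s follows -∂V/∂s, t follows -∂V/∂t.
∂V/∂s = 24(s - 1)(s + 2)(s + 3); at s=0 this is -144, so s increases.
∂V/∂t = -12(t - 3)(t - 2)(t + 1); at t=1 this is -48, so t increases.
s converges to its nearest critical value 1 (a local min of the s-part); t converges to 2. The iterate converges to (1, 2).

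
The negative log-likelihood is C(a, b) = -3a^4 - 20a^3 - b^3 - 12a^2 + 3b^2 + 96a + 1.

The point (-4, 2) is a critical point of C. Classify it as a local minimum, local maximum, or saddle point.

The mixed partial ∂²C/∂a∂b is 0, so the Hessian at any point is diag(C_aa, C_bb) = diag(-12(3a^2 + 10a + 2), 6(-b + 1)).
At (-4, 2): H = diag(-120, -6).
Both eigenvalues are negative, so H is negative definite: a local maximum.

local maximum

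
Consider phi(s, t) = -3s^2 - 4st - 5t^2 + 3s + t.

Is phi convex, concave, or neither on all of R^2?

phi is quadratic, so its Hessian is the constant matrix H = [[-6, -4], [-4, -10]].
det(H) = 44, tr(H) = -16.
det(H) > 0 and tr(H) < 0, so H is negative definite everywhere: concave.

concave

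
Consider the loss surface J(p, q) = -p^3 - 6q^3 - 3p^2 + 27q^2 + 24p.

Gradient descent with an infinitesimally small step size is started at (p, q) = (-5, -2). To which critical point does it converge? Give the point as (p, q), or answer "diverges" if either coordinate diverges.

J is separable, so gradient descent decouples: p follows -∂J/∂p, q follows -∂J/∂q.
∂J/∂p = -3(p - 2)(p + 4); at p=-5 this is -21, so p increases.
∂J/∂q = -18q(q - 3); at q=-2 this is -180, so q increases.
p converges to its nearest critical value -4 (a local min of the p-part); q converges to 0. The iterate converges to (-4, 0).

(-4, 0)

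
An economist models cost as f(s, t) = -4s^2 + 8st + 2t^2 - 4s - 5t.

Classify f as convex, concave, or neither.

f is quadratic, so its Hessian is the constant matrix H = [[-8, 8], [8, 4]].
det(H) = -96, tr(H) = -4.
det(H) < 0, so H is indefinite: neither convex nor concave.

neither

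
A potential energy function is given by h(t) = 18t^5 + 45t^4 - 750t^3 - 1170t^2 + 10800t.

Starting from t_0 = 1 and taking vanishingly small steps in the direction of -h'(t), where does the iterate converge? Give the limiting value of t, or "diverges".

-3

h'(t) = 90(t - 4)(t - 2)(t + 3)(t + 5), so h'(1) = 6480.
Gradient descent moves in the -h' direction, i.e. t is decreasing.
The nearest critical point in that direction is t = -3, where h'' = 6300 > 0 (a local minimum). The iterate converges there.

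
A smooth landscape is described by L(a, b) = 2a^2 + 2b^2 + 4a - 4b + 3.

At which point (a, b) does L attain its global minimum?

(-1, 1)

L(a,b) separates as P(a) + Q(b) + 3, so its minimum is min P + min Q + 3.
P'(a) = 4a + 4 vanishes at a ∈ {-1}; Q'(b) = 4b - 4 vanishes at b ∈ {1}.
Local minima of P (where P''>0): P(-1)=-2. Local minima of Q: Q(1)=-2.
So the global minimum of L is P(-1) + Q(1) + 3 = -2 − 2 + 3 = -1, attained at (-1, 1).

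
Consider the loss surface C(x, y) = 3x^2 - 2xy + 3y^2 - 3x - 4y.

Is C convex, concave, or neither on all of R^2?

convex

C is quadratic, so its Hessian is the constant matrix H = [[6, -2], [-2, 6]].
det(H) = 32, tr(H) = 12.
det(H) > 0 and tr(H) > 0, so H is positive definite everywhere: convex.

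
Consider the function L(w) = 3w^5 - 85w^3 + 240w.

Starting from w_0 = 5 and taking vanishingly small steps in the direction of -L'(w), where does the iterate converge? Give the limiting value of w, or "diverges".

4

L'(w) = 15(w - 4)(w - 1)(w + 1)(w + 4), so L'(5) = 3240.
Gradient descent moves in the -L' direction, i.e. w is decreasing.
The nearest critical point in that direction is w = 4, where L'' = 1800 > 0 (a local minimum). The iterate converges there.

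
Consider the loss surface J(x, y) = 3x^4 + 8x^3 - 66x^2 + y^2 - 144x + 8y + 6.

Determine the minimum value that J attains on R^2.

J(x,y) separates as P(x) + Q(y) + 6, so its minimum is min P + min Q + 6.
P'(x) = 12(x - 3)(x + 1)(x + 4) vanishes at x ∈ {-4, -1, 3}; Q'(y) = 2y + 8 vanishes at y ∈ {-4}.
Local minima of P (where P''>0): P(-4)=-224, P(3)=-567. Local minima of Q: Q(-4)=-16.
So the global minimum of J is P(3) + Q(-4) + 6 = -567 − 16 + 6 = -577, attained at (3, -4).

-577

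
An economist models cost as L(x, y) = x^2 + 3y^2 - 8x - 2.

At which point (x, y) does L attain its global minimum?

(4, 0)

L(x,y) separates as P(x) + Q(y) − 2, so its minimum is min P + min Q − 2.
P'(x) = 2x - 8 vanishes at x ∈ {4}; Q'(y) = 6y vanishes at y ∈ {0}.
Local minima of P (where P''>0): P(4)=-16. Local minima of Q: Q(0)=0.
So the global minimum of L is P(4) + Q(0) − 2 = -16 + 0 − 2 = -18, attained at (4, 0).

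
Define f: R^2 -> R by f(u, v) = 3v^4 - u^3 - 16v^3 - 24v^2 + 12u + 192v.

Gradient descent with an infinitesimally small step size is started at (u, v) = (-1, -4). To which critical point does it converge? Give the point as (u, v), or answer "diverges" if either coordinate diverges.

f is separable, so gradient descent decouples: u follows -∂f/∂u, v follows -∂f/∂v.
∂f/∂u = -3(u - 2)(u + 2); at u=-1 this is 9, so u decreases.
∂f/∂v = 12(v - 4)(v - 2)(v + 2); at v=-4 this is -1152, so v increases.
u converges to its nearest critical value -2 (a local min of the u-part); v converges to -2. The iterate converges to (-2, -2).

(-2, -2)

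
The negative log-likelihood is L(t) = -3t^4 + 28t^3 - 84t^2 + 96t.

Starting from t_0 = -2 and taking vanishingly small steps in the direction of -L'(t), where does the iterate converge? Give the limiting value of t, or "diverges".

diverges

L'(t) = -12(t - 4)(t - 2)(t - 1), so L'(-2) = 864.
Gradient descent moves in the -L' direction, i.e. t is decreasing.
There is no critical point below t=-2, and L' keeps the same sign, so the iterate runs off to −∞.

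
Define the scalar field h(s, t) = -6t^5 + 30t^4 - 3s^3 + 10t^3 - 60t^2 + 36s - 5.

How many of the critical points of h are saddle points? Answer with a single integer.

4

h separates as a function of s plus a function of t, so ∇h=0 decouples.
∂h/∂s = -9(s - 2)(s + 2) = 0 at s ∈ {-2, 2}; ∂h/∂t = -30t(t - 4)(t - 1)(t + 1) = 0 at t ∈ {-1, 0, 1, 4}.
The Hessian is diagonal: diag(h_ss, h_tt). Second derivatives: h_ss(-2)=36, h_ss(2)=-36; h_tt(-1)=300, h_tt(0)=-120, h_tt(1)=180, h_tt(4)=-1800.
Saddle points occur where the two diagonal entries have opposite signs: (-2, 0), (-2, 4), (2, -1), (2, 1). Count: 4.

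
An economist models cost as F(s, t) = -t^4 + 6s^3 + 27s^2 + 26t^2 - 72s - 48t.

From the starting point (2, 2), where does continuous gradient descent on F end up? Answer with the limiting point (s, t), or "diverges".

F is separable, so gradient descent decouples: s follows -∂F/∂s, t follows -∂F/∂t.
∂F/∂s = 18(s - 1)(s + 4); at s=2 this is 108, so s decreases.
∂F/∂t = -4(t - 3)(t - 1)(t + 4); at t=2 this is 24, so t decreases.
s converges to its nearest critical value 1 (a local min of the s-part); t converges to 1. The iterate converges to (1, 1).

(1, 1)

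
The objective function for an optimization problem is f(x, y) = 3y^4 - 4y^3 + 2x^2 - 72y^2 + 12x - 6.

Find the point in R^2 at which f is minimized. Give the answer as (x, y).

(-3, 4)

f(x,y) separates as P(x) + Q(y) − 6, so its minimum is min P + min Q − 6.
P'(x) = 4x + 12 vanishes at x ∈ {-3}; Q'(y) = 12y(y - 4)(y + 3) vanishes at y ∈ {-3, 0, 4}.
Local minima of P (where P''>0): P(-3)=-18. Local minima of Q: Q(-3)=-297, Q(4)=-640.
So the global minimum of f is P(-3) + Q(4) − 6 = -18 − 640 − 6 = -664, attained at (-3, 4).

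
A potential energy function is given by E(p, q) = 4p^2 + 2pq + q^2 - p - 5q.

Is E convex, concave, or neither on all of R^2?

convex

E is quadratic, so its Hessian is the constant matrix H = [[8, 2], [2, 2]].
det(H) = 12, tr(H) = 10.
det(H) > 0 and tr(H) > 0, so H is positive definite everywhere: convex.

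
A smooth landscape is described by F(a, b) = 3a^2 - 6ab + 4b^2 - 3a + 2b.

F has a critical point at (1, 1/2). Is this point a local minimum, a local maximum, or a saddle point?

The Hessian of F is constant: H = [[6, -6], [-6, 8]].
det(H) = 6·8 − (-6)² = 12.
det(H) > 0 and tr(H) = 14 > 0, so H is positive definite and the point is a local minimum.

local minimum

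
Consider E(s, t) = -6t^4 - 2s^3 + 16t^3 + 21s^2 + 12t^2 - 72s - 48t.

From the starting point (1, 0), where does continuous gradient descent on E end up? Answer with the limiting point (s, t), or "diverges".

E is separable, so gradient descent decouples: s follows -∂E/∂s, t follows -∂E/∂t.
∂E/∂s = -6(s - 4)(s - 3); at s=1 this is -36, so s increases.
∂E/∂t = -24(t - 2)(t - 1)(t + 1); at t=0 this is -48, so t increases.
s converges to its nearest critical value 3 (a local min of the s-part); t converges to 1. The iterate converges to (3, 1).

(3, 1)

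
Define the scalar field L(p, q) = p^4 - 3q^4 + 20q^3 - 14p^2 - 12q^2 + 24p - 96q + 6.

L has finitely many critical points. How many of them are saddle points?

L separates as a function of p plus a function of q, so ∇L=0 decouples.
∂L/∂p = 4(p - 2)(p - 1)(p + 3) = 0 at p ∈ {-3, 1, 2}; ∂L/∂q = -12(q - 4)(q - 2)(q + 1) = 0 at q ∈ {-1, 2, 4}.
The Hessian is diagonal: diag(L_pp, L_qq). Second derivatives: L_pp(-3)=80, L_pp(1)=-16, L_pp(2)=20; L_qq(-1)=-180, L_qq(2)=72, L_qq(4)=-120.
Saddle points occur where the two diagonal entries have opposite signs: (-3, -1), (-3, 4), (1, 2), (2, -1), (2, 4). Count: 5.

5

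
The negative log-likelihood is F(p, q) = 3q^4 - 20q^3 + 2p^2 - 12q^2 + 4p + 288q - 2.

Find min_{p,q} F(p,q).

-420

F(p,q) separates as A(p) + B(q) − 2, so its minimum is min A + min B − 2.
A'(p) = 4p + 4 vanishes at p ∈ {-1}; B'(q) = 12(q - 4)(q - 3)(q + 2) vanishes at q ∈ {-2, 3, 4}.
Local minima of A (where A''>0): A(-1)=-2. Local minima of B: B(-2)=-416, B(4)=448.
So the global minimum of F is A(-1) + B(-2) − 2 = -2 − 416 − 2 = -420, attained at (-1, -2).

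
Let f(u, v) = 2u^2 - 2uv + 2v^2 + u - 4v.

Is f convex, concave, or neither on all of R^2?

f is quadratic, so its Hessian is the constant matrix H = [[4, -2], [-2, 4]].
det(H) = 12, tr(H) = 8.
det(H) > 0 and tr(H) > 0, so H is positive definite everywhere: convex.

convex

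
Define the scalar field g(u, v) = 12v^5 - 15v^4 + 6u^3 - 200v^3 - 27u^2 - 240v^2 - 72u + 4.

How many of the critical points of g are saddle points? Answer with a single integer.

4

g separates as a function of u plus a function of v, so ∇g=0 decouples.
∂g/∂u = 18(u - 4)(u + 1) = 0 at u ∈ {-1, 4}; ∂g/∂v = 60v(v - 4)(v + 1)(v + 2) = 0 at v ∈ {-2, -1, 0, 4}.
The Hessian is diagonal: diag(g_uu, g_vv). Second derivatives: g_uu(-1)=-90, g_uu(4)=90; g_vv(-2)=-720, g_vv(-1)=300, g_vv(0)=-480, g_vv(4)=7200.
Saddle points occur where the two diagonal entries have opposite signs: (-1, -1), (-1, 4), (4, -2), (4, 0). Count: 4.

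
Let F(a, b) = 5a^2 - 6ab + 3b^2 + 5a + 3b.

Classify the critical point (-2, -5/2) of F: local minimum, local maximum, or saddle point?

local minimum

The Hessian of F is constant: H = [[10, -6], [-6, 6]].
det(H) = 10·6 − (-6)² = 24.
det(H) > 0 and tr(H) = 16 > 0, so H is positive definite and the point is a local minimum.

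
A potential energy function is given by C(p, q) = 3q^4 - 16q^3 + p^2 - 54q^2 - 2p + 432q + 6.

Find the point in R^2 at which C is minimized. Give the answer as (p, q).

(1, -3)

C(p,q) separates as A(p) + B(q) + 6, so its minimum is min A + min B + 6.
A'(p) = 2p - 2 vanishes at p ∈ {1}; B'(q) = 12(q - 4)(q - 3)(q + 3) vanishes at q ∈ {-3, 3, 4}.
Local minima of A (where A''>0): A(1)=-1. Local minima of B: B(-3)=-1107, B(4)=608.
So the global minimum of C is A(1) + B(-3) + 6 = -1 − 1107 + 6 = -1102, attained at (1, -3).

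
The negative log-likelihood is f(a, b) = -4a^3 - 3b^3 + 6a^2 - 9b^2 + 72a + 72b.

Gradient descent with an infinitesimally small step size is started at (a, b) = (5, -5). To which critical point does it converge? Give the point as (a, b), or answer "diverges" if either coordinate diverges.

f is separable, so gradient descent decouples: a follows -∂f/∂a, b follows -∂f/∂b.
∂f/∂a = -12(a - 3)(a + 2); at a=5 this is -168, so a increases.
∂f/∂b = -9(b - 2)(b + 4); at b=-5 this is -63, so b increases.
The a-coordinate has no critical point in that direction and runs off to infinity.

diverges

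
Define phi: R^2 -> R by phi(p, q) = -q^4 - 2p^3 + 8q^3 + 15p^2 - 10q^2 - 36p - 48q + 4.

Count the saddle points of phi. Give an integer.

phi separates as a function of p plus a function of q, so ∇phi=0 decouples.
∂phi/∂p = -6(p - 3)(p - 2) = 0 at p ∈ {2, 3}; ∂phi/∂q = -4(q - 4)(q - 3)(q + 1) = 0 at q ∈ {-1, 3, 4}.
The Hessian is diagonal: diag(phi_pp, phi_qq). Second derivatives: phi_pp(2)=6, phi_pp(3)=-6; phi_qq(-1)=-80, phi_qq(3)=16, phi_qq(4)=-20.
Saddle points occur where the two diagonal entries have opposite signs: (2, -1), (2, 4), (3, 3). Count: 3.

3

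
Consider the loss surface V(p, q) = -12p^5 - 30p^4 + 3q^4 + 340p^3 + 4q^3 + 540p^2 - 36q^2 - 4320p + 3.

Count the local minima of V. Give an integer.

V separates as a function of p plus a function of q, so ∇V=0 decouples.
∂V/∂p = -60(p - 3)(p - 2)(p + 3)(p + 4) = 0 at p ∈ {-4, -3, 2, 3}; ∂V/∂q = 12q(q - 2)(q + 3) = 0 at q ∈ {-3, 0, 2}.
The Hessian is diagonal: diag(V_pp, V_qq). Second derivatives: V_pp(-4)=2520, V_pp(-3)=-1800, V_pp(2)=1800, V_pp(3)=-2520; V_qq(-3)=180, V_qq(0)=-72, V_qq(2)=120.
Local minima occur where both diagonal entries positive: (-4, -3), (-4, 2), (2, -3), (2, 2). Count: 4.

4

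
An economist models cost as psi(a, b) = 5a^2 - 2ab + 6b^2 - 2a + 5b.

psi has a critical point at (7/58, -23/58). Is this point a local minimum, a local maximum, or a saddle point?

The Hessian of psi is constant: H = [[10, -2], [-2, 12]].
det(H) = 10·12 − (-2)² = 116.
det(H) > 0 and tr(H) = 22 > 0, so H is positive definite and the point is a local minimum.

local minimum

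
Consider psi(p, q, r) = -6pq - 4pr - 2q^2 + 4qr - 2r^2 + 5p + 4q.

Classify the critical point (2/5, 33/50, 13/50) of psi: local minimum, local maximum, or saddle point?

The Hessian is constant: H = [[0, -6, -4], [-6, -4, 4], [-4, 4, -4]].
Leading principal minors: Δ₁ = 0, Δ₂ = -36, Δ₃ = 400.
The minors fit neither the all-positive nor the alternating-sign pattern, so H is indefinite: a saddle point.

saddle point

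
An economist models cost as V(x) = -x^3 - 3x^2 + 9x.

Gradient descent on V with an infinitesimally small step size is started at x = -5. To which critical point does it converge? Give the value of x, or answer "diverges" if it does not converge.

-3

V'(x) = -3(x - 1)(x + 3), so V'(-5) = -36.
Gradient descent moves in the -V' direction, i.e. x is increasing.
The nearest critical point in that direction is x = -3, where V'' = 12 > 0 (a local minimum). The iterate converges there.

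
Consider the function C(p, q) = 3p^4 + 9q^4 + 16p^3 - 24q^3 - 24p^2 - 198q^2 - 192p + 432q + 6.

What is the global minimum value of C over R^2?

C(p,q) separates as A(p) + B(q) + 6, so its minimum is min A + min B + 6.
A'(p) = 12(p - 2)(p + 2)(p + 4) vanishes at p ∈ {-4, -2, 2}; B'(q) = 36(q - 4)(q - 1)(q + 3) vanishes at q ∈ {-3, 1, 4}.
Local minima of A (where A''>0): A(-4)=128, A(2)=-304. Local minima of B: B(-3)=-1701, B(4)=-672.
So the global minimum of C is A(2) + B(-3) + 6 = -304 − 1701 + 6 = -1999, attained at (2, -3).

-1999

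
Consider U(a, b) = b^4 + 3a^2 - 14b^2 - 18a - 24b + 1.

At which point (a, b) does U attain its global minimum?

U(a,b) separates as P(a) + Q(b) + 1, so its minimum is min P + min Q + 1.
P'(a) = 6a - 18 vanishes at a ∈ {3}; Q'(b) = 4(b - 3)(b + 1)(b + 2) vanishes at b ∈ {-2, -1, 3}.
Local minima of P (where P''>0): P(3)=-27. Local minima of Q: Q(-2)=8, Q(3)=-117.
So the global minimum of U is P(3) + Q(3) + 1 = -27 − 117 + 1 = -143, attained at (3, 3).

(3, 3)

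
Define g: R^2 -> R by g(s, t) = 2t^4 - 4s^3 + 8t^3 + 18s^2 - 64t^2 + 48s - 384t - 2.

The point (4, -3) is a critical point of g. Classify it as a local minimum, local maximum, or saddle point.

The mixed partial ∂²g/∂s∂t is 0, so the Hessian at any point is diag(g_ss, g_tt) = diag(12(-2s + 3), 8(3t^2 + 6t - 16)).
At (4, -3): H = diag(-60, -56).
Both eigenvalues are negative, so H is negative definite: a local maximum.

local maximum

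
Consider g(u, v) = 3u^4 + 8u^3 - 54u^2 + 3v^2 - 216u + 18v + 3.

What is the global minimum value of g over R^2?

g(u,v) separates as P(u) + Q(v) + 3, so its minimum is min P + min Q + 3.
P'(u) = 12(u - 3)(u + 2)(u + 3) vanishes at u ∈ {-3, -2, 3}; Q'(v) = 6v + 18 vanishes at v ∈ {-3}.
Local minima of P (where P''>0): P(-3)=189, P(3)=-675. Local minima of Q: Q(-3)=-27.
So the global minimum of g is P(3) + Q(-3) + 3 = -675 − 27 + 3 = -699, attained at (3, -3).

-699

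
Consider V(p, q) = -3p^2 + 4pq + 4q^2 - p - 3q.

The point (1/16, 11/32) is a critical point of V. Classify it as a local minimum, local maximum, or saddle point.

saddle point

The Hessian of V is constant: H = [[-6, 4], [4, 8]].
det(H) = (-6)·8 − 4² = -64.
Since det(H) < 0, H is indefinite and the critical point is a saddle point.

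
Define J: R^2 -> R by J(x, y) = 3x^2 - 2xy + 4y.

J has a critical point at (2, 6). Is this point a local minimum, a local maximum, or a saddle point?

The Hessian of J is constant: H = [[6, -2], [-2, 0]].
det(H) = 6·0 − (-2)² = -4.
Since det(H) < 0, H is indefinite and the critical point is a saddle point.

saddle point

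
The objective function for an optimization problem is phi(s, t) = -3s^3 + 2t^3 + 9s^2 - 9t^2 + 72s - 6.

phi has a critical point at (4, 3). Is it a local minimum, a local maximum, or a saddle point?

saddle point

The mixed partial ∂²phi/∂s∂t is 0, so the Hessian at any point is diag(phi_ss, phi_tt) = diag(18(-s + 1), 6(2t - 3)).
At (4, 3): H = diag(-54, 18).
The eigenvalues have opposite signs, so H is indefinite: a saddle point.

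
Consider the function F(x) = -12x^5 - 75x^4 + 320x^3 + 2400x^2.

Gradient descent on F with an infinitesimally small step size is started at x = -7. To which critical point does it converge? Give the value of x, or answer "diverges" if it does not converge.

-5

F'(x) = -60x(x - 4)(x + 4)(x + 5), so F'(-7) = -27720.
Gradient descent moves in the -F' direction, i.e. x is increasing.
The nearest critical point in that direction is x = -5, where F'' = 2700 > 0 (a local minimum). The iterate converges there.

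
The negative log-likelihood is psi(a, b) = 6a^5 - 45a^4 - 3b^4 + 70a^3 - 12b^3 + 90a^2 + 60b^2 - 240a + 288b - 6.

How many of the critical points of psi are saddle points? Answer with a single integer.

6

psi separates as a function of a plus a function of b, so ∇psi=0 decouples.
∂psi/∂a = 30(a - 4)(a - 2)(a - 1)(a + 1) = 0 at a ∈ {-1, 1, 2, 4}; ∂psi/∂b = -12(b - 3)(b + 2)(b + 4) = 0 at b ∈ {-4, -2, 3}.
The Hessian is diagonal: diag(psi_aa, psi_bb). Second derivatives: psi_aa(-1)=-900, psi_aa(1)=180, psi_aa(2)=-180, psi_aa(4)=900; psi_bb(-4)=-168, psi_bb(-2)=120, psi_bb(3)=-420.
Saddle points occur where the two diagonal entries have opposite signs: (-1, -2), (1, -4), (1, 3), (2, -2), (4, -4), (4, 3). Count: 6.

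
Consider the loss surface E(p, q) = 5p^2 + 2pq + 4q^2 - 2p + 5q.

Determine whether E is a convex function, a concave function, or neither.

E is quadratic, so its Hessian is the constant matrix H = [[10, 2], [2, 8]].
det(H) = 76, tr(H) = 18.
det(H) > 0 and tr(H) > 0, so H is positive definite everywhere: convex.

convex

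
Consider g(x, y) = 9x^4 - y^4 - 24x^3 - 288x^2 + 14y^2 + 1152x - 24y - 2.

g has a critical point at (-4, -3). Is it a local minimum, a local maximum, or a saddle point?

saddle point

The mixed partial ∂²g/∂x∂y is 0, so the Hessian at any point is diag(g_xx, g_yy) = diag(36(3x^2 - 4x - 16), 4(-3y^2 + 7)).
At (-4, -3): H = diag(1728, -80).
The eigenvalues have opposite signs, so H is indefinite: a saddle point.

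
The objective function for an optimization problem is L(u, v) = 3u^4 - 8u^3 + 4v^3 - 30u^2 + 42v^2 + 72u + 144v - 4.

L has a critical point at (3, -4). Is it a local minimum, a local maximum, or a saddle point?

The mixed partial ∂²L/∂u∂v is 0, so the Hessian at any point is diag(L_uu, L_vv) = diag(12(3u^2 - 4u - 5), 12(2v + 7)).
At (3, -4): H = diag(120, -12).
The eigenvalues have opposite signs, so H is indefinite: a saddle point.

saddle point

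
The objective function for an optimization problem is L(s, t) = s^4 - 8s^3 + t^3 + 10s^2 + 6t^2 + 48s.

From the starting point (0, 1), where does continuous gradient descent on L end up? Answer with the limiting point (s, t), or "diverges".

L is separable, so gradient descent decouples: s follows -∂L/∂s, t follows -∂L/∂t.
∂L/∂s = 4(s - 4)(s - 3)(s + 1); at s=0 this is 48, so s decreases.
∂L/∂t = 3t(t + 4); at t=1 this is 15, so t decreases.
s converges to its nearest critical value -1 (a local min of the s-part); t converges to 0. The iterate converges to (-1, 0).

(-1, 0)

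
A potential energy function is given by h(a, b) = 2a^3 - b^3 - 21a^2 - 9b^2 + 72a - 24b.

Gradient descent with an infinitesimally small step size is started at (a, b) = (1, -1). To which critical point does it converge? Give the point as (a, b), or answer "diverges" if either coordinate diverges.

h is separable, so gradient descent decouples: a follows -∂h/∂a, b follows -∂h/∂b.
∂h/∂a = 6(a - 4)(a - 3); at a=1 this is 36, so a decreases.
∂h/∂b = -3(b + 2)(b + 4); at b=-1 this is -9, so b increases.
The a-coordinate has no critical point in that direction and runs off to infinity.

diverges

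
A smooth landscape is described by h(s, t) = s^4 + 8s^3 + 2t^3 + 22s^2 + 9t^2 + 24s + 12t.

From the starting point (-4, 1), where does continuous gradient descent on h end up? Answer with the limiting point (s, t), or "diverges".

h is separable, so gradient descent decouples: s follows -∂h/∂s, t follows -∂h/∂t.
∂h/∂s = 4(s + 1)(s + 2)(s + 3); at s=-4 this is -24, so s increases.
∂h/∂t = 6(t + 1)(t + 2); at t=1 this is 36, so t decreases.
s converges to its nearest critical value -3 (a local min of the s-part); t converges to -1. The iterate converges to (-3, -1).

(-3, -1)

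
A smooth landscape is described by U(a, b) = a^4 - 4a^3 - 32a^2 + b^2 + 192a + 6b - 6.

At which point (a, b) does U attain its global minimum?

U(a,b) separates as P(a) + Q(b) − 6, so its minimum is min P + min Q − 6.
P'(a) = 4(a - 4)(a - 3)(a + 4) vanishes at a ∈ {-4, 3, 4}; Q'(b) = 2b + 6 vanishes at b ∈ {-3}.
Local minima of P (where P''>0): P(-4)=-768, P(4)=256. Local minima of Q: Q(-3)=-9.
So the global minimum of U is P(-4) + Q(-3) − 6 = -768 − 9 − 6 = -783, attained at (-4, -3).

(-4, -3)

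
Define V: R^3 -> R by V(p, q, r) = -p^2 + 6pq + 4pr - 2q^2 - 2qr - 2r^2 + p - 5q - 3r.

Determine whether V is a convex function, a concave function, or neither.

V is quadratic, so its Hessian is the constant matrix H = [[-2, 6, 4], [6, -4, -2], [4, -2, -4]].
Leading principal minors: -2, -28, 88.
Neither pattern holds ⇒ H is indefinite ⇒ neither convex nor concave.

neither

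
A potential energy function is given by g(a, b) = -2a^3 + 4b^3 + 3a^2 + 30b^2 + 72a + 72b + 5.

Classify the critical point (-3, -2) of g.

local minimum

The mixed partial ∂²g/∂a∂b is 0, so the Hessian at any point is diag(g_aa, g_bb) = diag(6(-2a + 1), 12(2b + 5)).
At (-3, -2): H = diag(42, 12).
Both eigenvalues are positive, so H is positive definite: a local minimum.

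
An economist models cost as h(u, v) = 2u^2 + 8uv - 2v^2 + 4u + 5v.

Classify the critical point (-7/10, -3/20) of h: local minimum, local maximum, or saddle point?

saddle point

The Hessian of h is constant: H = [[4, 8], [8, -4]].
det(H) = 4·(-4) − 8² = -80.
Since det(H) < 0, H is indefinite and the critical point is a saddle point.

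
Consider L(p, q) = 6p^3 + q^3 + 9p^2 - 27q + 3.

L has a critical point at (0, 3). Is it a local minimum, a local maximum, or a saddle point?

The mixed partial ∂²L/∂p∂q is 0, so the Hessian at any point is diag(L_pp, L_qq) = diag(18(2p + 1), 6q).
At (0, 3): H = diag(18, 18).
Both eigenvalues are positive, so H is positive definite: a local minimum.

local minimum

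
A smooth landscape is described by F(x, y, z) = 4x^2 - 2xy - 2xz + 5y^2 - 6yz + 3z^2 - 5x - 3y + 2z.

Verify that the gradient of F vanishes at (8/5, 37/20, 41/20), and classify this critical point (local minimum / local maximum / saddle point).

local minimum

∇F = (8x - 2y - 2z - 5, -2x + 10y - 6z - 3, -2x - 6y + 6z + 2); substituting (8/5, 37/20, 41/20) gives ∇F = (0, 0, 0), so (8/5, 37/20, 41/20) is indeed a critical point.
The Hessian is constant: H = [[8, -2, -2], [-2, 10, -6], [-2, -6, 6]].
Leading principal minors: Δ₁ = 8, Δ₂ = 76, Δ₃ = 80.
All leading minors are positive, so H is positive definite: a local minimum.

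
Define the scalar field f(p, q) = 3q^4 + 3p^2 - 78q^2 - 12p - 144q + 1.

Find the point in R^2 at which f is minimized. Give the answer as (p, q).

(2, 4)

f(p,q) separates as A(p) + B(q) + 1, so its minimum is min A + min B + 1.
A'(p) = 6p - 12 vanishes at p ∈ {2}; B'(q) = 12(q - 4)(q + 1)(q + 3) vanishes at q ∈ {-3, -1, 4}.
Local minima of A (where A''>0): A(2)=-12. Local minima of B: B(-3)=-27, B(4)=-1056.
So the global minimum of f is A(2) + B(4) + 1 = -12 − 1056 + 1 = -1067, attained at (2, 4).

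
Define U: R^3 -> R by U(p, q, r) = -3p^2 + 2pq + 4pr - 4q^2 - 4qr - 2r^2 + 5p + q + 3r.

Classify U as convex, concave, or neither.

concave

U is quadratic, so its Hessian is the constant matrix H = [[-6, 2, 4], [2, -8, -4], [4, -4, -4]].
Leading principal minors: -6, 44, -16.
Signs alternate −, +, − ⇒ H ≺ 0 ⇒ concave.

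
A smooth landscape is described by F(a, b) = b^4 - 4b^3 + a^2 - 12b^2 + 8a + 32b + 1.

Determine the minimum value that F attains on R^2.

-79

F(a,b) separates as P(a) + Q(b) + 1, so its minimum is min P + min Q + 1.
P'(a) = 2a + 8 vanishes at a ∈ {-4}; Q'(b) = 4(b - 4)(b - 1)(b + 2) vanishes at b ∈ {-2, 1, 4}.
Local minima of P (where P''>0): P(-4)=-16. Local minima of Q: Q(-2)=-64, Q(4)=-64.
So the global minimum of F is P(-4) + Q(-2) + 1 = -16 − 64 + 1 = -79, attained at (-4, -2).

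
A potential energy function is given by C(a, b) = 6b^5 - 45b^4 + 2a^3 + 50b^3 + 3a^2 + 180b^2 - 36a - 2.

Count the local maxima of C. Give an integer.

2

C separates as a function of a plus a function of b, so ∇C=0 decouples.
∂C/∂a = 6(a - 2)(a + 3) = 0 at a ∈ {-3, 2}; ∂C/∂b = 30b(b - 4)(b - 3)(b + 1) = 0 at b ∈ {-1, 0, 3, 4}.
The Hessian is diagonal: diag(C_aa, C_bb). Second derivatives: C_aa(-3)=-30, C_aa(2)=30; C_bb(-1)=-600, C_bb(0)=360, C_bb(3)=-360, C_bb(4)=600.
Local maxima occur where both diagonal entries negative: (-3, -1), (-3, 3). Count: 2.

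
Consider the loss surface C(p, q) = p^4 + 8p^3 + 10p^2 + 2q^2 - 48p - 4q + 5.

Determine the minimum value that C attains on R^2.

-26

C(p,q) separates as A(p) + B(q) + 5, so its minimum is min A + min B + 5.
A'(p) = 4(p - 1)(p + 3)(p + 4) vanishes at p ∈ {-4, -3, 1}; B'(q) = 4q - 4 vanishes at q ∈ {1}.
Local minima of A (where A''>0): A(-4)=96, A(1)=-29. Local minima of B: B(1)=-2.
So the global minimum of C is A(1) + B(1) + 5 = -29 − 2 + 5 = -26, attained at (1, 1).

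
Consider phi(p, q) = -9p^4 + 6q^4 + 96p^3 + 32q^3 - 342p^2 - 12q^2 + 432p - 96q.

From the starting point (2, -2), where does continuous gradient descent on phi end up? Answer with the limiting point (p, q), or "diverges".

phi is separable, so gradient descent decouples: p follows -∂phi/∂p, q follows -∂phi/∂q.
∂phi/∂p = -36(p - 4)(p - 3)(p - 1); at p=2 this is -72, so p increases.
∂phi/∂q = 24(q - 1)(q + 1)(q + 4); at q=-2 this is 144, so q decreases.
p converges to its nearest critical value 3 (a local min of the p-part); q converges to -4. The iterate converges to (3, -4).

(3, -4)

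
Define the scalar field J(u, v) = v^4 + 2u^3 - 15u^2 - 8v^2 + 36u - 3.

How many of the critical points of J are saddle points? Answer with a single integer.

3

J separates as a function of u plus a function of v, so ∇J=0 decouples.
∂J/∂u = 6(u - 3)(u - 2) = 0 at u ∈ {2, 3}; ∂J/∂v = 4v(v - 2)(v + 2) = 0 at v ∈ {-2, 0, 2}.
The Hessian is diagonal: diag(J_uu, J_vv). Second derivatives: J_uu(2)=-6, J_uu(3)=6; J_vv(-2)=32, J_vv(0)=-16, J_vv(2)=32.
Saddle points occur where the two diagonal entries have opposite signs: (2, -2), (2, 2), (3, 0). Count: 3.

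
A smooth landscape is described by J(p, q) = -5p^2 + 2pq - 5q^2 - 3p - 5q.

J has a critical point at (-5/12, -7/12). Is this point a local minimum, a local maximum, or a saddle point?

The Hessian of J is constant: H = [[-10, 2], [2, -10]].
det(H) = (-10)·(-10) − 2² = 96.
det(H) > 0 and tr(H) = -20 < 0, so H is negative definite and the point is a local maximum.

local maximum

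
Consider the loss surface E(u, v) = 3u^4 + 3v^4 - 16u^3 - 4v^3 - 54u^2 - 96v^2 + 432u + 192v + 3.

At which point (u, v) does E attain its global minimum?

(-3, -4)

E(u,v) separates as P(u) + Q(v) + 3, so its minimum is min P + min Q + 3.
P'(u) = 12(u - 4)(u - 3)(u + 3) vanishes at u ∈ {-3, 3, 4}; Q'(v) = 12(v - 4)(v - 1)(v + 4) vanishes at v ∈ {-4, 1, 4}.
Local minima of P (where P''>0): P(-3)=-1107, P(4)=608. Local minima of Q: Q(-4)=-1280, Q(4)=-256.
So the global minimum of E is P(-3) + Q(-4) + 3 = -1107 − 1280 + 3 = -2384, attained at (-3, -4).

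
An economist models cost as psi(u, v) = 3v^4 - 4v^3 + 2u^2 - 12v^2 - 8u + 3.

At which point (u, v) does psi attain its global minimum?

psi(u,v) separates as P(u) + Q(v) + 3, so its minimum is min P + min Q + 3.
P'(u) = 4u - 8 vanishes at u ∈ {2}; Q'(v) = 12v(v - 2)(v + 1) vanishes at v ∈ {-1, 0, 2}.
Local minima of P (where P''>0): P(2)=-8. Local minima of Q: Q(-1)=-5, Q(2)=-32.
So the global minimum of psi is P(2) + Q(2) + 3 = -8 − 32 + 3 = -37, attained at (2, 2).

(2, 2)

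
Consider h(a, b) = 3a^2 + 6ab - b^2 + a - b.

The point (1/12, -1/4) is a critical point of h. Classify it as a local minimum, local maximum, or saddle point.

saddle point

The Hessian of h is constant: H = [[6, 6], [6, -2]].
det(H) = 6·(-2) − 6² = -48.
Since det(H) < 0, H is indefinite and the critical point is a saddle point.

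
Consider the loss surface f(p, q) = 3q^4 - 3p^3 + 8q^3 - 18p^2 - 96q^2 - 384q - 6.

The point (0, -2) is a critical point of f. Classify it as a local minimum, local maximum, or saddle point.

local maximum

The mixed partial ∂²f/∂p∂q is 0, so the Hessian at any point is diag(f_pp, f_qq) = diag(-18(p + 2), 12(3q^2 + 4q - 16)).
At (0, -2): H = diag(-36, -144).
Both eigenvalues are negative, so H is negative definite: a local maximum.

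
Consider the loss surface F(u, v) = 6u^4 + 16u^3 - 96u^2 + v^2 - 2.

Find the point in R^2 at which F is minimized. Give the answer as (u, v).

(-4, 0)

F(u,v) separates as P(u) + Q(v) − 2, so its minimum is min P + min Q − 2.
P'(u) = 24u(u - 2)(u + 4) vanishes at u ∈ {-4, 0, 2}; Q'(v) = 2v vanishes at v ∈ {0}.
Local minima of P (where P''>0): P(-4)=-1024, P(2)=-160. Local minima of Q: Q(0)=0.
So the global minimum of F is P(-4) + Q(0) − 2 = -1024 + 0 − 2 = -1026, attained at (-4, 0).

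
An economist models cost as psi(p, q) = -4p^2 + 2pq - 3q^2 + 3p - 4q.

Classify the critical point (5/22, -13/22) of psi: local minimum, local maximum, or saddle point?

local maximum

The Hessian of psi is constant: H = [[-8, 2], [2, -6]].
det(H) = (-8)·(-6) − 2² = 44.
det(H) > 0 and tr(H) = -14 < 0, so H is negative definite and the point is a local maximum.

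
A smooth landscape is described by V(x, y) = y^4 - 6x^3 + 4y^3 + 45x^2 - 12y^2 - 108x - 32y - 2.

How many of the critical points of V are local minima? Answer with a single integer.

2

V separates as a function of x plus a function of y, so ∇V=0 decouples.
∂V/∂x = -18(x - 3)(x - 2) = 0 at x ∈ {2, 3}; ∂V/∂y = 4(y - 2)(y + 1)(y + 4) = 0 at y ∈ {-4, -1, 2}.
The Hessian is diagonal: diag(V_xx, V_yy). Second derivatives: V_xx(2)=18, V_xx(3)=-18; V_yy(-4)=72, V_yy(-1)=-36, V_yy(2)=72.
Local minima occur where both diagonal entries positive: (2, -4), (2, 2). Count: 2.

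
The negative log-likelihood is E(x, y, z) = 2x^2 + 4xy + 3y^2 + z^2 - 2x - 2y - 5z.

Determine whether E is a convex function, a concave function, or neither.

E is quadratic, so its Hessian is the constant matrix H = [[4, 4, 0], [4, 6, 0], [0, 0, 2]].
Leading principal minors: 4, 8, 16.
All positive ⇒ H ≻ 0 ⇒ convex.

convex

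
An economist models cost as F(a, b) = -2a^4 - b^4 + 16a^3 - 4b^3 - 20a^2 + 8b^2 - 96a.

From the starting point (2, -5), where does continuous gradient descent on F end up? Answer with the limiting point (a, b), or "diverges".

diverges

F is separable, so gradient descent decouples: a follows -∂F/∂a, b follows -∂F/∂b.
∂F/∂a = -8(a - 4)(a - 3)(a + 1); at a=2 this is -48, so a increases.
∂F/∂b = -4b(b - 1)(b + 4); at b=-5 this is 120, so b decreases.
The b-coordinate has no critical point in that direction and runs off to infinity.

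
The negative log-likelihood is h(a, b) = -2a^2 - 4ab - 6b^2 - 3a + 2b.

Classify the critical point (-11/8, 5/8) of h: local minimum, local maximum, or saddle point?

The Hessian of h is constant: H = [[-4, -4], [-4, -12]].
det(H) = (-4)·(-12) − (-4)² = 32.
det(H) > 0 and tr(H) = -16 < 0, so H is negative definite and the point is a local maximum.

local maximum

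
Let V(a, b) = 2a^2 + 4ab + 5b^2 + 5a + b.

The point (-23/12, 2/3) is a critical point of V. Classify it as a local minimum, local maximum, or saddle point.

local minimum

The Hessian of V is constant: H = [[4, 4], [4, 10]].
det(H) = 4·10 − 4² = 24.
det(H) > 0 and tr(H) = 14 > 0, so H is positive definite and the point is a local minimum.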